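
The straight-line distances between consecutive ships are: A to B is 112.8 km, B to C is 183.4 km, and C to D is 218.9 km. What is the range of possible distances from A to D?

The maximum is all hops collinear in one direction: 112.8 + 183.4 + 218.9 = 515.1.
The longest hop is 218.9; the others sum to 296.2. Since 218.9 ≤ 296.2, the path can fold back on itself completely, so the minimum distance is 0.

0 ≤ AD ≤ 515.1 km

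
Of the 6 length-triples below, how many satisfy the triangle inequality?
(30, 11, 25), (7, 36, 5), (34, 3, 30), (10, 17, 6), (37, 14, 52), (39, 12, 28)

2

(11,25,30): 11+25 > 30 → valid
(5,7,36): 5+7 ≤ 36 → not valid
(3,30,34): 3+30 ≤ 34 → not valid
(6,10,17): 6+10 ≤ 17 → not valid
(14,37,52): 14+37 ≤ 52 → not valid
(12,28,39): 12+28 > 39 → valid
2 of the 6 triples form a triangle.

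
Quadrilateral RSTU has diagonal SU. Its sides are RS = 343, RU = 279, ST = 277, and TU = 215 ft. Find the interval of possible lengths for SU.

64 < SU < 492

From triangle RSU: |343 − 279| < SU < 343 + 279, i.e. 64 < SU < 622.
From triangle TSU: 62 < SU < 492.
Both must hold, so SU lies in the intersection.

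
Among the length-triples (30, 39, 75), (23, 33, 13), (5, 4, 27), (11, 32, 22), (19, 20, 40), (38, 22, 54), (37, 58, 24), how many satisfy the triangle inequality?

4

(30,39,75): 30+39 ≤ 75 → not valid
(13,23,33): 13+23 > 33 → valid
(4,5,27): 4+5 ≤ 27 → not valid
(11,22,32): 11+22 > 32 → valid
(19,20,40): 19+20 ≤ 40 → not valid
(22,38,54): 22+38 > 54 → valid
(24,37,58): 24+37 > 58 → valid
4 of the 7 triples form a triangle.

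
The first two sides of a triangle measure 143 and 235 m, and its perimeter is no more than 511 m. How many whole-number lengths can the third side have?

41

Triangle inequality: 92 < x < 378. Perimeter ≤ 511 gives x ≤ 511 − 143 − 235 = 133.
So 92 < x ≤ 133; integers 93 through 133: 41 values.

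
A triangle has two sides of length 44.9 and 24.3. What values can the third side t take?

By the triangle inequality, t must be less than 44.9 + 24.3 = 69.2 and greater than |44.9 − 24.3| = 20.6.

20.6 < t < 69.2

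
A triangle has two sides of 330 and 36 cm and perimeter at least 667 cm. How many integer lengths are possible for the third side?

65

Triangle inequality: 294 < x < 366. Perimeter ≥ 667 gives x ≥ 667 − 330 − 36 = 301.
So 301 ≤ x < 366; integers 301 through 365: 65 values.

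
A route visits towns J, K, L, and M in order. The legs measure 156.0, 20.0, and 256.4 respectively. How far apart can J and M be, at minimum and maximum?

80.4 ≤ JM ≤ 432.4

The maximum is all hops collinear in one direction: 156.0 + 20.0 + 256.4 = 432.4.
The longest hop is 256.4; the others sum to 176.0. Folding the others back against it leaves at least 256.4 − 176.0 = 80.4.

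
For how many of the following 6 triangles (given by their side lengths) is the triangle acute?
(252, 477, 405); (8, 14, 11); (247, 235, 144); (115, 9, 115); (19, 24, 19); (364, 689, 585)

3

(252,477,405): 252²+405² = 227529 = 477² → right
(8,14,11): 8²+11² = 185 < 196 = 14² → obtuse
(247,235,144): 144²+235² = 75961 > 61009 = 247² → acute
(115,9,115): 9²+115² = 13306 > 13225 = 115² → acute
(19,24,19): 19²+19² = 722 > 576 = 24² → acute
(364,689,585): 364²+585² = 474721 = 689² → right
3 of the 6 are acute.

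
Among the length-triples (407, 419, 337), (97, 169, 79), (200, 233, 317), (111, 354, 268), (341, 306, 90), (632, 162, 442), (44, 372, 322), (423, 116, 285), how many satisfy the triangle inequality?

5

(337,407,419): 337+407 > 419 → valid
(79,97,169): 79+97 > 169 → valid
(200,233,317): 200+233 > 317 → valid
(111,268,354): 111+268 > 354 → valid
(90,306,341): 90+306 > 341 → valid
(162,442,632): 162+442 ≤ 632 → not valid
(44,322,372): 44+322 ≤ 372 → not valid
(116,285,423): 116+285 ≤ 423 → not valid
5 of the 8 triples form a triangle.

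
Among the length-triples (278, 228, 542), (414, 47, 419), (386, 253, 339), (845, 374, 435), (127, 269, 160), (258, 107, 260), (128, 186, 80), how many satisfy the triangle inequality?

(228,278,542): 228+278 ≤ 542 → not valid
(47,414,419): 47+414 > 419 → valid
(253,339,386): 253+339 > 386 → valid
(374,435,845): 374+435 ≤ 845 → not valid
(127,160,269): 127+160 > 269 → valid
(107,258,260): 107+258 > 260 → valid
(80,128,186): 80+128 > 186 → valid
5 of the 7 triples form a triangle.

5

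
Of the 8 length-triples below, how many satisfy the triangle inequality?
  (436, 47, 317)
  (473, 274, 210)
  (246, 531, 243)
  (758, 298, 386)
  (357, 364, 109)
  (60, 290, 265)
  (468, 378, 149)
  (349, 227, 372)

5

(47,317,436): 47+317 ≤ 436 → not valid
(210,274,473): 210+274 > 473 → valid
(243,246,531): 243+246 ≤ 531 → not valid
(298,386,758): 298+386 ≤ 758 → not valid
(109,357,364): 109+357 > 364 → valid
(60,265,290): 60+265 > 290 → valid
(149,378,468): 149+378 > 468 → valid
(227,349,372): 227+349 > 372 → valid
5 of the 8 triples form a triangle.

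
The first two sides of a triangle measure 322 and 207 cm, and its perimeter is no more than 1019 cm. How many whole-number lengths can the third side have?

375

Triangle inequality: 115 < x < 529. Perimeter ≤ 1019 gives x ≤ 1019 − 322 − 207 = 490.
So 115 < x ≤ 490; integers 116 through 490: 375 values.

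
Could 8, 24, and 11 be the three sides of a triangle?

No

The longest side is 24, but the other two sum to only 19.
19 < 24, so the triangle inequality fails.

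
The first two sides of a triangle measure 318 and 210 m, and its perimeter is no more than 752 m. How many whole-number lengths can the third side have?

116

Triangle inequality: 108 < x < 528. Perimeter ≤ 752 gives x ≤ 752 − 318 − 210 = 224.
So 108 < x ≤ 224; integers 109 through 224: 116 values.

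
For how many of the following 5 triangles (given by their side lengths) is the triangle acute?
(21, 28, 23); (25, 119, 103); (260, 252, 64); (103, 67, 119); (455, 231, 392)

2

(21,28,23): 21²+23² = 970 > 784 = 28² → acute
(25,119,103): 25²+103² = 11234 < 14161 = 119² → obtuse
(260,252,64): 64²+252² = 67600 = 260² → right
(103,67,119): 67²+103² = 15098 > 14161 = 119² → acute
(455,231,392): 231²+392² = 207025 = 455² → right
2 of the 5 are acute.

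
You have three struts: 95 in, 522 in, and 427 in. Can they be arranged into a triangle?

No

The two shorter sides sum to 522, exactly equal to the longest side 522.
That gives only a degenerate (flat) triangle — the inequality must be strict.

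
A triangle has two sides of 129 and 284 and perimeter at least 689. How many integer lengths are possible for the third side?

Triangle inequality: 155 < x < 413. Perimeter ≥ 689 gives x ≥ 689 − 129 − 284 = 276.
So 276 ≤ x < 413; integers 276 through 412: 137 values.

137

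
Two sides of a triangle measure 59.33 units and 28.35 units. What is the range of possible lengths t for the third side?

30.98 < t < 87.68 (units)

By the triangle inequality, t must be less than 59.33 + 28.35 = 87.68 and greater than |59.33 − 28.35| = 30.98.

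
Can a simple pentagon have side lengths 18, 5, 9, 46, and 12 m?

For a pentagon, each side must be shorter than the sum of the others.
Here the longest side is 46, but the remaining 4 sides sum to only 44.

No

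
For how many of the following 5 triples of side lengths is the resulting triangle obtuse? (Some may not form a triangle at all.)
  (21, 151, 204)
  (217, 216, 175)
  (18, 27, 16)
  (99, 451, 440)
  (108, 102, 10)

2

(21,151,204): 21+151 ≤ 204, not a triangle
(217,216,175): 175²+216² = 77281 > 47089 = 217² → acute
(18,27,16): 16²+18² = 580 < 729 = 27² → obtuse
(99,451,440): 99²+440² = 203401 = 451² → right
(108,102,10): 10²+102² = 10504 < 11664 = 108² → obtuse
2 of the 5 are obtuse.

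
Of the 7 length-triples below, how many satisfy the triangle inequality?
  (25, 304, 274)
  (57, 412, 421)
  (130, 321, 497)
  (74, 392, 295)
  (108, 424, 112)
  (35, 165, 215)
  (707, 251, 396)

(25,274,304): 25+274 ≤ 304 → not valid
(57,412,421): 57+412 > 421 → valid
(130,321,497): 130+321 ≤ 497 → not valid
(74,295,392): 74+295 ≤ 392 → not valid
(108,112,424): 108+112 ≤ 424 → not valid
(35,165,215): 35+165 ≤ 215 → not valid
(251,396,707): 251+396 ≤ 707 → not valid
1 of the 7 triples forms a triangle.

1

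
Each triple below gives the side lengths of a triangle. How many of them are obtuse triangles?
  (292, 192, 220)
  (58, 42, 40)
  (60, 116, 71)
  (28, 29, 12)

(292,192,220): 192²+220² = 85264 = 292² → right
(58,42,40): 40²+42² = 3364 = 58² → right
(60,116,71): 60²+71² = 8641 < 13456 = 116² → obtuse
(28,29,12): 12²+28² = 928 > 841 = 29² → acute
1 of the 4 is obtuse.

1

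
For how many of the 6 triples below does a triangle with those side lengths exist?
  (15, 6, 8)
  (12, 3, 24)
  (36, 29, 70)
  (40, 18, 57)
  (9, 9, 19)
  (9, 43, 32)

(6,8,15): 6+8 ≤ 15 → not valid
(3,12,24): 3+12 ≤ 24 → not valid
(29,36,70): 29+36 ≤ 70 → not valid
(18,40,57): 18+40 > 57 → valid
(9,9,19): 9+9 ≤ 19 → not valid
(9,32,43): 9+32 ≤ 43 → not valid
1 of the 6 triples forms a triangle.

1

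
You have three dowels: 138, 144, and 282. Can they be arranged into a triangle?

No

The two shorter sides sum to 282, exactly equal to the longest side 282.
That gives only a degenerate (flat) triangle — the inequality must be strict.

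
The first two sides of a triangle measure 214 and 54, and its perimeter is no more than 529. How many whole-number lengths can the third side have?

101

Triangle inequality: 160 < x < 268. Perimeter ≤ 529 gives x ≤ 529 − 214 − 54 = 261.
So 160 < x ≤ 261; integers 161 through 261: 101 values.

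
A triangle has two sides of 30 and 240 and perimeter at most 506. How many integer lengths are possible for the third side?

26

Triangle inequality: 210 < x < 270. Perimeter ≤ 506 gives x ≤ 506 − 30 − 240 = 236.
So 210 < x ≤ 236; integers 211 through 236: 26 values.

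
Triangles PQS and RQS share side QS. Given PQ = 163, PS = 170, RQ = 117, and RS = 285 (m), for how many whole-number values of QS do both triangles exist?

From triangle PQS: 7 < QS < 333.
From triangle RQS: 168 < QS < 402.
Intersection: 168 < QS < 333, so integers 169 through 332: 164 values.

164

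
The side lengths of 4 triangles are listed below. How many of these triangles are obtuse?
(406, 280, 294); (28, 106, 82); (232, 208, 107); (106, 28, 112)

(406,280,294): 280²+294² = 164836 = 406² → right
(28,106,82): 28²+82² = 7508 < 11236 = 106² → obtuse
(232,208,107): 107²+208² = 54713 > 53824 = 232² → acute
(106,28,112): 28²+106² = 12020 < 12544 = 112² → obtuse
2 of the 4 are obtuse.

2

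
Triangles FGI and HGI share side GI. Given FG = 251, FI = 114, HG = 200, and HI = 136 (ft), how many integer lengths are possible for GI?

From triangle FGI: 137 < GI < 365.
From triangle HGI: 64 < GI < 336.
Intersection: 137 < GI < 336, so integers 138 through 335: 198 values.

198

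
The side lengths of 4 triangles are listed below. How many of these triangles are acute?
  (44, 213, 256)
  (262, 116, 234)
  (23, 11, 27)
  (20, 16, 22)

1

(44,213,256): 44²+213² = 47305 < 65536 = 256² → obtuse
(262,116,234): 116²+234² = 68212 < 68644 = 262² → obtuse
(23,11,27): 11²+23² = 650 < 729 = 27² → obtuse
(20,16,22): 16²+20² = 656 > 484 = 22² → acute
1 of the 4 is acute.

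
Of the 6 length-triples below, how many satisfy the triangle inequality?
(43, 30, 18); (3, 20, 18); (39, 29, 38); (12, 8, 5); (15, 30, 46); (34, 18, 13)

(18,30,43): 18+30 > 43 → valid
(3,18,20): 3+18 > 20 → valid
(29,38,39): 29+38 > 39 → valid
(5,8,12): 5+8 > 12 → valid
(15,30,46): 15+30 ≤ 46 → not valid
(13,18,34): 13+18 ≤ 34 → not valid
4 of the 6 triples form a triangle.

4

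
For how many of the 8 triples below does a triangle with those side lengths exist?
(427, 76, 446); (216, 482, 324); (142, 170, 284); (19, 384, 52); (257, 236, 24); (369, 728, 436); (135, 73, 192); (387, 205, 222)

7

(76,427,446): 76+427 > 446 → valid
(216,324,482): 216+324 > 482 → valid
(142,170,284): 142+170 > 284 → valid
(19,52,384): 19+52 ≤ 384 → not valid
(24,236,257): 24+236 > 257 → valid
(369,436,728): 369+436 > 728 → valid
(73,135,192): 73+135 > 192 → valid
(205,222,387): 205+222 > 387 → valid
7 of the 8 triples form a triangle.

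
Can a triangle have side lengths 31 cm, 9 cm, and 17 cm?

The longest side is 31, but the other two sum to only 26.
26 < 31, so the triangle inequality fails.

No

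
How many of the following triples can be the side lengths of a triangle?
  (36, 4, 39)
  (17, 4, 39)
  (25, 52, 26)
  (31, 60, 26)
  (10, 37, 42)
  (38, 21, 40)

3

(4,36,39): 4+36 > 39 → valid
(4,17,39): 4+17 ≤ 39 → not valid
(25,26,52): 25+26 ≤ 52 → not valid
(26,31,60): 26+31 ≤ 60 → not valid
(10,37,42): 10+37 > 42 → valid
(21,38,40): 21+38 > 40 → valid
3 of the 6 triples form a triangle.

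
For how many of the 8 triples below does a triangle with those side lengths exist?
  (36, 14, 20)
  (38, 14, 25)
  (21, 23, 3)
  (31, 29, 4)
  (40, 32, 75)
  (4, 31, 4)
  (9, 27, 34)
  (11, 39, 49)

(14,20,36): 14+20 ≤ 36 → not valid
(14,25,38): 14+25 > 38 → valid
(3,21,23): 3+21 > 23 → valid
(4,29,31): 4+29 > 31 → valid
(32,40,75): 32+40 ≤ 75 → not valid
(4,4,31): 4+4 ≤ 31 → not valid
(9,27,34): 9+27 > 34 → valid
(11,39,49): 11+39 > 49 → valid
5 of the 8 triples form a triangle.

5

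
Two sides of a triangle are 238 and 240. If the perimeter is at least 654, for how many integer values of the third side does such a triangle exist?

Triangle inequality: 2 < x < 478. Perimeter ≥ 654 gives x ≥ 654 − 238 − 240 = 176.
So 176 ≤ x < 478; integers 176 through 477: 302 values.

302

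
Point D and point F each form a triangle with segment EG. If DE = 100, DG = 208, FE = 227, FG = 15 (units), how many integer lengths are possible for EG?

29

From triangle DEG: 108 < EG < 308.
From triangle FEG: 212 < EG < 242.
Intersection: 212 < EG < 242, so integers 213 through 241: 29 values.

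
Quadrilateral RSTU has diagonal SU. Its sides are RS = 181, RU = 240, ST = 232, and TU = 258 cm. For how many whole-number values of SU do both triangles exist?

From triangle RSU: 59 < SU < 421.
From triangle TSU: 26 < SU < 490.
Intersection: 59 < SU < 421, so integers 60 through 420: 361 values.

361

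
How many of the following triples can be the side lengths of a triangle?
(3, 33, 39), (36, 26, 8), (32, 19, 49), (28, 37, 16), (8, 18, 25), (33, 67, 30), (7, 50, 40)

(3,33,39): 3+33 ≤ 39 → not valid
(8,26,36): 8+26 ≤ 36 → not valid
(19,32,49): 19+32 > 49 → valid
(16,28,37): 16+28 > 37 → valid
(8,18,25): 8+18 > 25 → valid
(30,33,67): 30+33 ≤ 67 → not valid
(7,40,50): 7+40 ≤ 50 → not valid
3 of the 7 triples form a triangle.

3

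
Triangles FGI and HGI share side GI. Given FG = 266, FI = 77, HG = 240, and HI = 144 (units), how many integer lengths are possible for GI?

From triangle FGI: 189 < GI < 343.
From triangle HGI: 96 < GI < 384.
Intersection: 189 < GI < 343, so integers 190 through 342: 153 values.

153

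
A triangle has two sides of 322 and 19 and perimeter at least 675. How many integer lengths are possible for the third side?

Triangle inequality: 303 < x < 341. Perimeter ≥ 675 gives x ≥ 675 − 322 − 19 = 334.
So 334 ≤ x < 341; integers 334 through 340: 7 values.

7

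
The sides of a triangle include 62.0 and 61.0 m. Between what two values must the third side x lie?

By the triangle inequality, x must be less than 62.0 + 61.0 = 123.0 and greater than |62.0 − 61.0| = 1.0.

1.0 < x < 123.0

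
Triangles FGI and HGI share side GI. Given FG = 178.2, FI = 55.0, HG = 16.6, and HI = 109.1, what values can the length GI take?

123.2 < GI < 125.7

From triangle FGI: |178.2 − 55.0| < GI < 178.2 + 55.0, i.e. 123.2 < GI < 233.2.
From triangle HGI: 92.5 < GI < 125.7.
Both must hold, so GI lies in the intersection.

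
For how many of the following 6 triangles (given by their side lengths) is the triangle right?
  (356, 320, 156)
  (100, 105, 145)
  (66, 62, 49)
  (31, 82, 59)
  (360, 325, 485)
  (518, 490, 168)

4

(356,320,156): 156²+320² = 126736 = 356² → right
(100,105,145): 100²+105² = 21025 = 145² → right
(66,62,49): 49²+62² = 6245 > 4356 = 66² → acute
(31,82,59): 31²+59² = 4442 < 6724 = 82² → obtuse
(360,325,485): 325²+360² = 235225 = 485² → right
(518,490,168): 168²+490² = 268324 = 518² → right
4 of the 6 are right.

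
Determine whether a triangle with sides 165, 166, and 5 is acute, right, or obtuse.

Compare the square of the longest side to the sum of squares of the other two: 5² + 165² = 27250 < 27556 = 166².

obtuse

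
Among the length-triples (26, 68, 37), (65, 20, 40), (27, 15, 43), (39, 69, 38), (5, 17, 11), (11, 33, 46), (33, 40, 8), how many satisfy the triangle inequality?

(26,37,68): 26+37 ≤ 68 → not valid
(20,40,65): 20+40 ≤ 65 → not valid
(15,27,43): 15+27 ≤ 43 → not valid
(38,39,69): 38+39 > 69 → valid
(5,11,17): 5+11 ≤ 17 → not valid
(11,33,46): 11+33 ≤ 46 → not valid
(8,33,40): 8+33 > 40 → valid
2 of the 7 triples form a triangle.

2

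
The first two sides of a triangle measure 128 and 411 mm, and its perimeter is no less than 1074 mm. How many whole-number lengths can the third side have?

4

Triangle inequality: 283 < x < 539. Perimeter ≥ 1074 gives x ≥ 1074 − 128 − 411 = 535.
So 535 ≤ x < 539; integers 535 through 538: 4 values.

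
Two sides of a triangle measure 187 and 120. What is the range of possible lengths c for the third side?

67 < c < 307

By the triangle inequality, c must be less than 187 + 120 = 307 and greater than |187 − 120| = 67.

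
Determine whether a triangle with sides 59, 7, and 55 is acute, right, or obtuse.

Compare the square of the longest side to the sum of squares of the other two: 7² + 55² = 3074 < 3481 = 59².

obtuse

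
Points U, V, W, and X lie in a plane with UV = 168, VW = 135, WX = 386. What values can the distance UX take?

83 ≤ UX ≤ 689

The maximum is all hops collinear in one direction: 168 + 135 + 386 = 689.
The longest hop is 386; the others sum to 303. Folding the others back against it leaves at least 386 − 303 = 83.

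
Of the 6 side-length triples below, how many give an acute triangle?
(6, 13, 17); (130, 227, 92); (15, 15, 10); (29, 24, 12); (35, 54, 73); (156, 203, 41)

(6,13,17): 6²+13² = 205 < 289 = 17² → obtuse
(130,227,92): 92+130 ≤ 227, not a triangle
(15,15,10): 10²+15² = 325 > 225 = 15² → acute
(29,24,12): 12²+24² = 720 < 841 = 29² → obtuse
(35,54,73): 35²+54² = 4141 < 5329 = 73² → obtuse
(156,203,41): 41+156 ≤ 203, not a triangle
1 of the 6 is acute.

1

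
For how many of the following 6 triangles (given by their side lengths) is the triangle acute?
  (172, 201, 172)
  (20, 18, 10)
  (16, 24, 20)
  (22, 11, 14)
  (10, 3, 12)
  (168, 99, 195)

(172,201,172): 172²+172² = 59168 > 40401 = 201² → acute
(20,18,10): 10²+18² = 424 > 400 = 20² → acute
(16,24,20): 16²+20² = 656 > 576 = 24² → acute
(22,11,14): 11²+14² = 317 < 484 = 22² → obtuse
(10,3,12): 3²+10² = 109 < 144 = 12² → obtuse
(168,99,195): 99²+168² = 38025 = 195² → right
3 of the 6 are acute.

3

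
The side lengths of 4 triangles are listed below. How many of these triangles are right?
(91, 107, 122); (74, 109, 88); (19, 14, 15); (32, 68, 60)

(91,107,122): 91²+107² = 19730 > 14884 = 122² → acute
(74,109,88): 74²+88² = 13220 > 11881 = 109² → acute
(19,14,15): 14²+15² = 421 > 361 = 19² → acute
(32,68,60): 32²+60² = 4624 = 68² → right
1 of the 4 is right.

1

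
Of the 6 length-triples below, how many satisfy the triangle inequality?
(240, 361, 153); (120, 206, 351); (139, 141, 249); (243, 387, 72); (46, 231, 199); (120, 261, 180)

4

(153,240,361): 153+240 > 361 → valid
(120,206,351): 120+206 ≤ 351 → not valid
(139,141,249): 139+141 > 249 → valid
(72,243,387): 72+243 ≤ 387 → not valid
(46,199,231): 46+199 > 231 → valid
(120,180,261): 120+180 > 261 → valid
4 of the 6 triples form a triangle.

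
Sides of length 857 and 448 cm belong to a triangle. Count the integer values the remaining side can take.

The third side lies in the open interval (409, 1305).
Integers from 410 to 1304 inclusive: 1304 − 410 + 1 = 895.

895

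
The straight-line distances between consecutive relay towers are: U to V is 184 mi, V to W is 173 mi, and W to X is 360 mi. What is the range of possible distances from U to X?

3 ≤ UX ≤ 717 mi

The maximum is all hops collinear in one direction: 184 + 173 + 360 = 717.
The longest hop is 360; the others sum to 357. Folding the others back against it leaves at least 360 − 357 = 3.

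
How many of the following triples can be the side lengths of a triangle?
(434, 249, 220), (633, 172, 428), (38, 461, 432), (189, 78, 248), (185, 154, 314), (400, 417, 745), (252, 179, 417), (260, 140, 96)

6

(220,249,434): 220+249 > 434 → valid
(172,428,633): 172+428 ≤ 633 → not valid
(38,432,461): 38+432 > 461 → valid
(78,189,248): 78+189 > 248 → valid
(154,185,314): 154+185 > 314 → valid
(400,417,745): 400+417 > 745 → valid
(179,252,417): 179+252 > 417 → valid
(96,140,260): 96+140 ≤ 260 → not valid
6 of the 8 triples form a triangle.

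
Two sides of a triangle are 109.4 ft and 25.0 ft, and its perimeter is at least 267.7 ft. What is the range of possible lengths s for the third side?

Triangle inequality alone gives 84.4 < s < 134.4.
The perimeter condition gives s ≥ 267.7 − 109.4 − 25.0 = 133.3.
Intersecting the two: 133.3 ≤ s < 134.4.

133.3 ≤ s < 134.4 ft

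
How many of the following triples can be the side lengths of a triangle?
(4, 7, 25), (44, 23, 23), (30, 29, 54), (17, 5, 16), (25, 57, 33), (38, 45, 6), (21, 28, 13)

5

(4,7,25): 4+7 ≤ 25 → not valid
(23,23,44): 23+23 > 44 → valid
(29,30,54): 29+30 > 54 → valid
(5,16,17): 5+16 > 17 → valid
(25,33,57): 25+33 > 57 → valid
(6,38,45): 6+38 ≤ 45 → not valid
(13,21,28): 13+21 > 28 → valid
5 of the 7 triples form a triangle.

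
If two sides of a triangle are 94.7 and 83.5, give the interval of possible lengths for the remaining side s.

11.2 < s < 178.2

By the triangle inequality, s must be less than 94.7 + 83.5 = 178.2 and greater than |94.7 − 83.5| = 11.2.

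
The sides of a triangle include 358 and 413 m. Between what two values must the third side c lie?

By the triangle inequality, c must be less than 358 + 413 = 771 and greater than |358 − 413| = 55.

55 < c < 771 (m)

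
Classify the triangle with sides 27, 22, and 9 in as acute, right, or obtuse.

obtuse

Compare the square of the longest side to the sum of squares of the other two: 9² + 22² = 565 < 729 = 27².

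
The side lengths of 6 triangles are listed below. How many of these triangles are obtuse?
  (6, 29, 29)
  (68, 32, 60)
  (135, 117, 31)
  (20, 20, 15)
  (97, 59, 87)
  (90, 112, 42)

2

(6,29,29): 6²+29² = 877 > 841 = 29² → acute
(68,32,60): 32²+60² = 4624 = 68² → right
(135,117,31): 31²+117² = 14650 < 18225 = 135² → obtuse
(20,20,15): 15²+20² = 625 > 400 = 20² → acute
(97,59,87): 59²+87² = 11050 > 9409 = 97² → acute
(90,112,42): 42²+90² = 9864 < 12544 = 112² → obtuse
2 of the 6 are obtuse.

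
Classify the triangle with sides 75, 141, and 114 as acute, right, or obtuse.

obtuse

Compare the square of the longest side to the sum of squares of the other two: 75² + 114² = 18621 < 19881 = 141².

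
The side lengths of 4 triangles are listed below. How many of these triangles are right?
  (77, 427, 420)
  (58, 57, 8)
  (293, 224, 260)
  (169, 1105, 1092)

2

(77,427,420): 77²+420² = 182329 = 427² → right
(58,57,8): 8²+57² = 3313 < 3364 = 58² → obtuse
(293,224,260): 224²+260² = 117776 > 85849 = 293² → acute
(169,1105,1092): 169²+1092² = 1221025 = 1105² → right
2 of the 4 are right.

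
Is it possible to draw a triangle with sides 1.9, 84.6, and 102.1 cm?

No

The longest side is 102.1, but the other two sum to only 86.5.
86.5 < 102.1, so the triangle inequality fails.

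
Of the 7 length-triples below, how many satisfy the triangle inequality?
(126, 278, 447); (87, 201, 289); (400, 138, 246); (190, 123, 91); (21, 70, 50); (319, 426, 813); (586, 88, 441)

2

(126,278,447): 126+278 ≤ 447 → not valid
(87,201,289): 87+201 ≤ 289 → not valid
(138,246,400): 138+246 ≤ 400 → not valid
(91,123,190): 91+123 > 190 → valid
(21,50,70): 21+50 > 70 → valid
(319,426,813): 319+426 ≤ 813 → not valid
(88,441,586): 88+441 ≤ 586 → not valid
2 of the 7 triples form a triangle.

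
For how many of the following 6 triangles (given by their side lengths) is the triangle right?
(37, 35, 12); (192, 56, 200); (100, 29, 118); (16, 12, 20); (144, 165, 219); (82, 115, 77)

4

(37,35,12): 12²+35² = 1369 = 37² → right
(192,56,200): 56²+192² = 40000 = 200² → right
(100,29,118): 29²+100² = 10841 < 13924 = 118² → obtuse
(16,12,20): 12²+16² = 400 = 20² → right
(144,165,219): 144²+165² = 47961 = 219² → right
(82,115,77): 77²+82² = 12653 < 13225 = 115² → obtuse
4 of the 6 are right.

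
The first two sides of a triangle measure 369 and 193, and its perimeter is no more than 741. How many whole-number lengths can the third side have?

3

Triangle inequality: 176 < x < 562. Perimeter ≤ 741 gives x ≤ 741 − 369 − 193 = 179.
So 176 < x ≤ 179; integers 177 through 179: 3 values.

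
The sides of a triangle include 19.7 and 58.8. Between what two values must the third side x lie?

By the triangle inequality, x must be less than 19.7 + 58.8 = 78.5 and greater than |19.7 − 58.8| = 39.1.

39.1 < x < 78.5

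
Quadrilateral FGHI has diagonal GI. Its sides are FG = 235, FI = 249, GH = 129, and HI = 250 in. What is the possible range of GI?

From triangle FGI: |235 − 249| < GI < 235 + 249, i.e. 14 < GI < 484.
From triangle HGI: 121 < GI < 379.
Both must hold, so GI lies in the intersection.

121 < GI < 379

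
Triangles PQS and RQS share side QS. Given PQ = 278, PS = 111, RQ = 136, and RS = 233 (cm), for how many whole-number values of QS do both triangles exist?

201

From triangle PQS: 167 < QS < 389.
From triangle RQS: 97 < QS < 369.
Intersection: 167 < QS < 369, so integers 168 through 368: 201 values.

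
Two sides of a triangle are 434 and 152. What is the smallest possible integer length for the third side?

The third side must be strictly greater than |434 − 152| = 282.
The smallest integer above 282 is 283.

283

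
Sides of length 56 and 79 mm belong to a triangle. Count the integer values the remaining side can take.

The third side lies in the open interval (23, 135).
Integers from 24 to 134 inclusive: 134 − 24 + 1 = 111.

111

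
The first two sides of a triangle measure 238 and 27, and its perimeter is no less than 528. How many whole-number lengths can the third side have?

2

Triangle inequality: 211 < x < 265. Perimeter ≥ 528 gives x ≥ 528 − 238 − 27 = 263.
So 263 ≤ x < 265; integers 263 through 264: 2 values.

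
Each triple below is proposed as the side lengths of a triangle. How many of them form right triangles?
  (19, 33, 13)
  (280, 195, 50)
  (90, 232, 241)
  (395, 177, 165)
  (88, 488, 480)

1

(19,33,13): 13+19 ≤ 33, not a triangle
(280,195,50): 50+195 ≤ 280, not a triangle
(90,232,241): 90²+232² = 61924 > 58081 = 241² → acute
(395,177,165): 165+177 ≤ 395, not a triangle
(88,488,480): 88²+480² = 238144 = 488² → right
1 of the 5 is right.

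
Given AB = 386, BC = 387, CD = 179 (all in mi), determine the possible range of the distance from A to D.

The maximum is all hops collinear in one direction: 386 + 387 + 179 = 952.
The longest hop is 387; the others sum to 565. Since 387 ≤ 565, the path can fold back on itself completely, so the minimum distance is 0.

0 ≤ AD ≤ 952 mi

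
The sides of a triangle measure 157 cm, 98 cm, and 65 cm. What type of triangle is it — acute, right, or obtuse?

Compare the square of the longest side to the sum of squares of the other two: 65² + 98² = 13829 < 24649 = 157².

obtuse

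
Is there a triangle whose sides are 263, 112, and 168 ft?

The longest side is 263, and the other two sum to 280.
Since 280 > 263, the triangle inequality holds.

Yes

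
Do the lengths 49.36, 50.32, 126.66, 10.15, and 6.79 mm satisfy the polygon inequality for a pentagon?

No

For a pentagon, each side must be shorter than the sum of the others.
Here the longest side is 126.66, but the remaining 4 sides sum to only 116.62.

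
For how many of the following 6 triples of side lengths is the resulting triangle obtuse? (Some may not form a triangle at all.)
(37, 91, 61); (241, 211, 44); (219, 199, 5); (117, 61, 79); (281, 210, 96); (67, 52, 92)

5

(37,91,61): 37²+61² = 5090 < 8281 = 91² → obtuse
(241,211,44): 44²+211² = 46457 < 58081 = 241² → obtuse
(219,199,5): 5+199 ≤ 219, not a triangle
(117,61,79): 61²+79² = 9962 < 13689 = 117² → obtuse
(281,210,96): 96²+210² = 53316 < 78961 = 281² → obtuse
(67,52,92): 52²+67² = 7193 < 8464 = 92² → obtuse
5 of the 6 are obtuse.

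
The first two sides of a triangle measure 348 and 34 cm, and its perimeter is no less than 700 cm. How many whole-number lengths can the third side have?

64

Triangle inequality: 314 < x < 382. Perimeter ≥ 700 gives x ≥ 700 − 348 − 34 = 318.
So 318 ≤ x < 382; integers 318 through 381: 64 values.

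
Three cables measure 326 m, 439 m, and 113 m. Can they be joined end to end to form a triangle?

The two shorter sides sum to 439, exactly equal to the longest side 439.
That gives only a degenerate (flat) triangle — the inequality must be strict.

No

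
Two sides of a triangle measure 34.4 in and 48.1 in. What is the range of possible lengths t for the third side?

13.7 < t < 82.5

By the triangle inequality, t must be less than 34.4 + 48.1 = 82.5 and greater than |34.4 − 48.1| = 13.7.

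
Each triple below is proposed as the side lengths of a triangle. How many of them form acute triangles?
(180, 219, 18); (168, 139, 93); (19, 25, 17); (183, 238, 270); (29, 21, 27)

(180,219,18): 18+180 ≤ 219, not a triangle
(168,139,93): 93²+139² = 27970 < 28224 = 168² → obtuse
(19,25,17): 17²+19² = 650 > 625 = 25² → acute
(183,238,270): 183²+238² = 90133 > 72900 = 270² → acute
(29,21,27): 21²+27² = 1170 > 841 = 29² → acute
3 of the 5 are acute.

3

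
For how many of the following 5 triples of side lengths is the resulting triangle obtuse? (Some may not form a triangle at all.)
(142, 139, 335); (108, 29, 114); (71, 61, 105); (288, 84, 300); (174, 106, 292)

2

(142,139,335): 139+142 ≤ 335, not a triangle
(108,29,114): 29²+108² = 12505 < 12996 = 114² → obtuse
(71,61,105): 61²+71² = 8762 < 11025 = 105² → obtuse
(288,84,300): 84²+288² = 90000 = 300² → right
(174,106,292): 106+174 ≤ 292, not a triangle
2 of the 5 are obtuse.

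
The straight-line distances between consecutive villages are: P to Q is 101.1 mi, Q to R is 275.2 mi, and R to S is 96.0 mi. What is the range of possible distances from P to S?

78.1 ≤ PS ≤ 472.3 mi

The maximum is all hops collinear in one direction: 101.1 + 275.2 + 96.0 = 472.3.
The longest hop is 275.2; the others sum to 197.1. Folding the others back against it leaves at least 275.2 − 197.1 = 78.1.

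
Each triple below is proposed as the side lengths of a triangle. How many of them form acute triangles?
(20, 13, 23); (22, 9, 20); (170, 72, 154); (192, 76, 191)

(20,13,23): 13²+20² = 569 > 529 = 23² → acute
(22,9,20): 9²+20² = 481 < 484 = 22² → obtuse
(170,72,154): 72²+154² = 28900 = 170² → right
(192,76,191): 76²+191² = 42257 > 36864 = 192² → acute
2 of the 4 are acute.

2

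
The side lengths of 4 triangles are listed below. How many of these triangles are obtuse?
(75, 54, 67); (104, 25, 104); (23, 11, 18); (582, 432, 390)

1

(75,54,67): 54²+67² = 7405 > 5625 = 75² → acute
(104,25,104): 25²+104² = 11441 > 10816 = 104² → acute
(23,11,18): 11²+18² = 445 < 529 = 23² → obtuse
(582,432,390): 390²+432² = 338724 = 582² → right
1 of the 4 is obtuse.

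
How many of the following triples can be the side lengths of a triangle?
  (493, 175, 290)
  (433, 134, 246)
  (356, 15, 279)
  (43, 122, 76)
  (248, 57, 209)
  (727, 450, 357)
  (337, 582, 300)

(175,290,493): 175+290 ≤ 493 → not valid
(134,246,433): 134+246 ≤ 433 → not valid
(15,279,356): 15+279 ≤ 356 → not valid
(43,76,122): 43+76 ≤ 122 → not valid
(57,209,248): 57+209 > 248 → valid
(357,450,727): 357+450 > 727 → valid
(300,337,582): 300+337 > 582 → valid
3 of the 7 triples form a triangle.

3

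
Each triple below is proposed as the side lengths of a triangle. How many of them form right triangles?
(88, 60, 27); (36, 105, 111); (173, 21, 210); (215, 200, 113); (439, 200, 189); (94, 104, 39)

(88,60,27): 27+60 ≤ 88, not a triangle
(36,105,111): 36²+105² = 12321 = 111² → right
(173,21,210): 21+173 ≤ 210, not a triangle
(215,200,113): 113²+200² = 52769 > 46225 = 215² → acute
(439,200,189): 189+200 ≤ 439, not a triangle
(94,104,39): 39²+94² = 10357 < 10816 = 104² → obtuse
1 of the 6 is right.

1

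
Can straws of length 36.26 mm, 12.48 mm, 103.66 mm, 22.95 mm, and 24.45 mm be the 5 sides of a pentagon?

For a pentagon, each side must be shorter than the sum of the others.
Here the longest side is 103.66, but the remaining 4 sides sum to only 96.14.

No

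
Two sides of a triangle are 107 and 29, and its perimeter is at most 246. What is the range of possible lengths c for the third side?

Triangle inequality alone gives 78 < c < 136.
The perimeter condition gives c ≤ 246 − 107 − 29 = 110.
Intersecting the two: 78 < c ≤ 110.

78 < c ≤ 110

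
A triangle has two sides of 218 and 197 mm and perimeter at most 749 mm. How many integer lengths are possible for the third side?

313

Triangle inequality: 21 < x < 415. Perimeter ≤ 749 gives x ≤ 749 − 218 − 197 = 334.
So 21 < x ≤ 334; integers 22 through 334: 313 values.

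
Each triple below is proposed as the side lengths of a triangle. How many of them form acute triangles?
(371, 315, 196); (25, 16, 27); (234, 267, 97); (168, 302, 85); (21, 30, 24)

2

(371,315,196): 196²+315² = 137641 = 371² → right
(25,16,27): 16²+25² = 881 > 729 = 27² → acute
(234,267,97): 97²+234² = 64165 < 71289 = 267² → obtuse
(168,302,85): 85+168 ≤ 302, not a triangle
(21,30,24): 21²+24² = 1017 > 900 = 30² → acute
2 of the 5 are acute.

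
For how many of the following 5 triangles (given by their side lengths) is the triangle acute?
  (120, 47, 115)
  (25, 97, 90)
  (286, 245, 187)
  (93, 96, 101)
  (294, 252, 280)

4

(120,47,115): 47²+115² = 15434 > 14400 = 120² → acute
(25,97,90): 25²+90² = 8725 < 9409 = 97² → obtuse
(286,245,187): 187²+245² = 94994 > 81796 = 286² → acute
(93,96,101): 93²+96² = 17865 > 10201 = 101² → acute
(294,252,280): 252²+280² = 141904 > 86436 = 294² → acute
4 of the 5 are acute.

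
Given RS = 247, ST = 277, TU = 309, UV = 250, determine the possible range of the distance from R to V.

The maximum is all hops collinear in one direction: 247 + 277 + 309 + 250 = 1083.
The longest hop is 309; the others sum to 774. Since 309 ≤ 774, the path can fold back on itself completely, so the minimum distance is 0.

0 ≤ RV ≤ 1083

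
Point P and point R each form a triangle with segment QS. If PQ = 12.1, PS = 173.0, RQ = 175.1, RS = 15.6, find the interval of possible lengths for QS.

From triangle PQS: |12.1 − 173.0| < QS < 12.1 + 173.0, i.e. 160.9 < QS < 185.1.
From triangle RQS: 159.5 < QS < 190.7.
Both must hold, so QS lies in the intersection.

160.9 < QS < 185.1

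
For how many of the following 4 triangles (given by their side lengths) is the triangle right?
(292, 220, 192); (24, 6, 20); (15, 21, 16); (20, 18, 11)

(292,220,192): 192²+220² = 85264 = 292² → right
(24,6,20): 6²+20² = 436 < 576 = 24² → obtuse
(15,21,16): 15²+16² = 481 > 441 = 21² → acute
(20,18,11): 11²+18² = 445 > 400 = 20² → acute
1 of the 4 is right.

1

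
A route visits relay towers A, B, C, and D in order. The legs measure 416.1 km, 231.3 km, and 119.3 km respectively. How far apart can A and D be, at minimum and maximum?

The maximum is all hops collinear in one direction: 416.1 + 231.3 + 119.3 = 766.7.
The longest hop is 416.1; the others sum to 350.6. Folding the others back against it leaves at least 416.1 − 350.6 = 65.5.

65.5 ≤ AD ≤ 766.7 km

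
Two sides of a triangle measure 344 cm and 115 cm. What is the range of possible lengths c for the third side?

229 < c < 459 (cm)

By the triangle inequality, c must be less than 344 + 115 = 459 and greater than |344 − 115| = 229.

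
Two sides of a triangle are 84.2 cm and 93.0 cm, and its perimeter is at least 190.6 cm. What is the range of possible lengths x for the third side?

13.4 ≤ x < 177.2

Triangle inequality alone gives 8.8 < x < 177.2.
The perimeter condition gives x ≥ 190.6 − 84.2 − 93.0 = 13.4.
Intersecting the two: 13.4 ≤ x < 177.2.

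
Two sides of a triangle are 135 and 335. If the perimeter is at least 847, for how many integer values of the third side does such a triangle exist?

Triangle inequality: 200 < x < 470. Perimeter ≥ 847 gives x ≥ 847 − 135 − 335 = 377.
So 377 ≤ x < 470; integers 377 through 469: 93 values.

93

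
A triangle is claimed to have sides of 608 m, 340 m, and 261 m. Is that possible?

No

The longest side is 608, but the other two sum to only 601.
601 < 608, so the triangle inequality fails.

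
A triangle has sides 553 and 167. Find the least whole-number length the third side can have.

387

The third side must be strictly greater than |553 − 167| = 386.
The smallest integer above 386 is 387.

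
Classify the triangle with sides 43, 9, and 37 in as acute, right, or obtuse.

obtuse

Compare the square of the longest side to the sum of squares of the other two: 9² + 37² = 1450 < 1849 = 43².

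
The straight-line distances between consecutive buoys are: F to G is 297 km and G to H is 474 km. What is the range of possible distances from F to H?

177 ≤ FH ≤ 771 km

By the triangle inequality, |297 − 474| ≤ FH ≤ 297 + 474.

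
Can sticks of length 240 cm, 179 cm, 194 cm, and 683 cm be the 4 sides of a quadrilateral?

For a quadrilateral, each side must be shorter than the sum of the others.
Here the longest side is 683, but the remaining 3 sides sum to only 613.

No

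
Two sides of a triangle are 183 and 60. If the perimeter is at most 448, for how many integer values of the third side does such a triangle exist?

Triangle inequality: 123 < x < 243. Perimeter ≤ 448 gives x ≤ 448 − 183 − 60 = 205.
So 123 < x ≤ 205; integers 124 through 205: 82 values.

82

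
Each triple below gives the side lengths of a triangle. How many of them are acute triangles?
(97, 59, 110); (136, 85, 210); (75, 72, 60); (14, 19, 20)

3

(97,59,110): 59²+97² = 12890 > 12100 = 110² → acute
(136,85,210): 85²+136² = 25721 < 44100 = 210² → obtuse
(75,72,60): 60²+72² = 8784 > 5625 = 75² → acute
(14,19,20): 14²+19² = 557 > 400 = 20² → acute
3 of the 4 are acute.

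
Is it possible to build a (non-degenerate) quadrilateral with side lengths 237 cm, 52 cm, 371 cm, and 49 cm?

For a quadrilateral, each side must be shorter than the sum of the others.
Here the longest side is 371, but the remaining 3 sides sum to only 338.

No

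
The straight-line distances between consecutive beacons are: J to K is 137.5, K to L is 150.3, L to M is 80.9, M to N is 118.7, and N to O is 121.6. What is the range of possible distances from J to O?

The maximum is all hops collinear in one direction: 137.5 + 150.3 + 80.9 + 118.7 + 121.6 = 609.0.
The longest hop is 150.3; the others sum to 458.7. Since 150.3 ≤ 458.7, the path can fold back on itself completely, so the minimum distance is 0.

0 ≤ JO ≤ 609.0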